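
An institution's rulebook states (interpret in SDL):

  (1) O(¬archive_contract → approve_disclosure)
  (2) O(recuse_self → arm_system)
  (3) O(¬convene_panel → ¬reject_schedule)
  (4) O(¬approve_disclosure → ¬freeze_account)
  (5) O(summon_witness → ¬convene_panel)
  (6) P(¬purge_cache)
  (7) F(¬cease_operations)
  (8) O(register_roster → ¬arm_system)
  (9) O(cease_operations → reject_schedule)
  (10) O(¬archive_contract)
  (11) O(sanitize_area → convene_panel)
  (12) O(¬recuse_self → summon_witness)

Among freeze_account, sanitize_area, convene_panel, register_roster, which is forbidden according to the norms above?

register_roster

Premise 7, F(¬cease_operations), is equivalent to O(cease_operations).
Premise 9 is O(cease_operations → reject_schedule); since O(cease_operations), deontic closure gives O(reject_schedule).
Premise 3, O(¬convene_panel → ¬reject_schedule), contraposes to O(reject_schedule → convene_panel); with O(reject_schedule) we get O(convene_panel).
Premise 5 is O(summon_witness → ¬convene_panel); contrapositively O(convene_panel → ¬summon_witness). Since O(convene_panel) holds, K gives O(¬summon_witness).
The contrapositive of premise 12 (O(¬recuse_self → summon_witness)) is O(¬summon_witness → recuse_self), and O(¬summon_witness) is already established, so O(recuse_self).
With premise 2, O(recuse_self → arm_system), the K-axiom yields O(arm_system).
Premise 8 is O(register_roster → ¬arm_system); contrapositively O(arm_system → ¬register_roster). Since O(arm_system) holds, K gives O(¬register_roster).
So O(¬register_roster) holds, i.e. register_roster is forbidden. None of the other listed options is forbidden under the premises.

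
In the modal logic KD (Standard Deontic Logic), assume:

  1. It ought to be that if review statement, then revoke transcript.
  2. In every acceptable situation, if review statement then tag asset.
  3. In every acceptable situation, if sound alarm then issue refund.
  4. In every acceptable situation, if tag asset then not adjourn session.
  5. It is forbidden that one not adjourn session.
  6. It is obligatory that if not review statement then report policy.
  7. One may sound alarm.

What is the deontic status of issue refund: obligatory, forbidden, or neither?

Neither

Premise 3 is O(sound_alarm → issue_refund), but O(sound_alarm) is not derivable from the premises (the permission P(sound_alarm) asserts only ¬O(¬sound_alarm), not O(sound_alarm)), so it does not yield O(issue_refund).
No premise or chain of K-axiom applications forces O(issue_refund), and none forces O(¬issue_refund). So issue_refund is neither obligatory nor forbidden under these norms.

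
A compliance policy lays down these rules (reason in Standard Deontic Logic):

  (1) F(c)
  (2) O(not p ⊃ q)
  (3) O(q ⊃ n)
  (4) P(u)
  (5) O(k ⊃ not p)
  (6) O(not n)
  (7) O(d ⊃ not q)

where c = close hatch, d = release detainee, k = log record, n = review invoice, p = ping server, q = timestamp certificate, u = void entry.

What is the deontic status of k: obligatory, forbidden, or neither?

From premise 6 we have O(not n).
Premise 3 is O(q ⊃ n); contrapositively O(not n ⊃ not q). Since O(not n) holds, K gives O(not q).
Premise 2 is O(not p ⊃ q); contrapositively O(not q ⊃ p). Since O(not q) holds, K gives O(p).
Premise 5, O(k ⊃ not p), contraposes to O(p ⊃ not k); with O(p) we get O(not k).
Premises 1, 4, 7 do not contribute to this derivation.
Thus O(not k), which is F(k): k is forbidden.

Forbidden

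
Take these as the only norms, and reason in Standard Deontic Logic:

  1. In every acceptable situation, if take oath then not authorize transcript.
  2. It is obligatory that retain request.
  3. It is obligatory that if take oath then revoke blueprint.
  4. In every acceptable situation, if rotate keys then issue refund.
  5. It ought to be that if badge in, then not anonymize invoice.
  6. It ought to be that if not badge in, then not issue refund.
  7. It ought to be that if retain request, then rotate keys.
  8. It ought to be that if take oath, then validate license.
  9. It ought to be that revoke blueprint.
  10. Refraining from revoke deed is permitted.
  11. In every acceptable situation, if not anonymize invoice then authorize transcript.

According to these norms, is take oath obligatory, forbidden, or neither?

Premise 2 states O(retain_request) outright.
With premise 7, O(retain_request → rotate_keys), the K-axiom yields O(rotate_keys).
From O(rotate_keys) and premise 4, O(rotate_keys → issue_refund), we obtain O(issue_refund).
Premise 6 is O(¬badge_in → ¬issue_refund); contrapositively O(issue_refund → badge_in). Since O(issue_refund) holds, K gives O(badge_in).
Applying K to premise 5 (O(badge_in → ¬anonymize_invoice)) and O(badge_in) yields O(¬anonymize_invoice).
Premise 11 is O(¬anonymize_invoice → authorize_transcript); since O(¬anonymize_invoice), deontic closure gives O(authorize_transcript).
Premise 1 is O(take_oath → ¬authorize_transcript); contrapositively O(authorize_transcript → ¬take_oath). Since O(authorize_transcript) holds, K gives O(¬take_oath).
Premises 3, 8, 9, 10 do not contribute to this derivation.
Thus O(¬take_oath), which is F(take_oath): take_oath is forbidden.

Forbidden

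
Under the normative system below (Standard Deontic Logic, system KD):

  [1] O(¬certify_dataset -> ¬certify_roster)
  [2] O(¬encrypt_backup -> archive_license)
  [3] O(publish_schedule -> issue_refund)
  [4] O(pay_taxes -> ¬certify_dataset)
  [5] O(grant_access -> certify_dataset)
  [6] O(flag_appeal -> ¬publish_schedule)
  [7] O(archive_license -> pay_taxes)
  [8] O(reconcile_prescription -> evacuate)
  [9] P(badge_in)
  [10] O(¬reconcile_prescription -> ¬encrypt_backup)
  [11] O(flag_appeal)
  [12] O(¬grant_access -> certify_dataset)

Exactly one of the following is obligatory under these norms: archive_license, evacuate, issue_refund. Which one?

evacuate

Premises 5 and 12 are O(grant_access -> certify_dataset) and O(¬grant_access -> certify_dataset); every ideal world satisfies grant_access or ¬grant_access, so in either case certify_dataset holds — hence O(certify_dataset).
Premise 4 is O(pay_taxes -> ¬certify_dataset); contrapositively O(certify_dataset -> ¬pay_taxes). Since O(certify_dataset) holds, K gives O(¬pay_taxes).
The contrapositive of premise 7 (O(archive_license -> pay_taxes)) is O(¬pay_taxes -> ¬archive_license), and O(¬pay_taxes) is already established, so O(¬archive_license).
The contrapositive of premise 2 (O(¬encrypt_backup -> archive_license)) is O(¬archive_license -> encrypt_backup), and O(¬archive_license) is already established, so O(encrypt_backup).
Premise 10, O(¬reconcile_prescription -> ¬encrypt_backup), contraposes to O(encrypt_backup -> reconcile_prescription); with O(encrypt_backup) we get O(reconcile_prescription).
Applying K to premise 8 (O(reconcile_prescription -> evacuate)) and O(reconcile_prescription) yields O(evacuate).
So O(evacuate) holds — evacuate is obligatory. None of the other listed options is made obligatory by any chain of premises.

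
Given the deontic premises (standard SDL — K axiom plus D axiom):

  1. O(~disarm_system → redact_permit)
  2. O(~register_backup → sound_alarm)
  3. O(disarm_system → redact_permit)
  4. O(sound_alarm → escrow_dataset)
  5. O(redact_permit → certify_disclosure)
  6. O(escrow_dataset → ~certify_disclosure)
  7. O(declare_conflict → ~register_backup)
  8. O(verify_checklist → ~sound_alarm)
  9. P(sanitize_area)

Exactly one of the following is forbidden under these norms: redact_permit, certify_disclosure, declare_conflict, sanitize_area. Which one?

declare_conflict

By case analysis on disarm_system: premise 3 gives O(disarm_system → redact_permit) and premise 1 gives O(~disarm_system → redact_permit), so O(redact_permit) either way.
Applying K to premise 5 (O(redact_permit → certify_disclosure)) and O(redact_permit) yields O(certify_disclosure).
The contrapositive of premise 6 (O(escrow_dataset → ~certify_disclosure)) is O(certify_disclosure → ~escrow_dataset), and O(certify_disclosure) is already established, so O(~escrow_dataset).
Premise 4 is O(sound_alarm → escrow_dataset); contrapositively O(~escrow_dataset → ~sound_alarm). Since O(~escrow_dataset) holds, K gives O(~sound_alarm).
The contrapositive of premise 2 (O(~register_backup → sound_alarm)) is O(~sound_alarm → register_backup), and O(~sound_alarm) is already established, so O(register_backup).
The contrapositive of premise 7 (O(declare_conflict → ~register_backup)) is O(register_backup → ~declare_conflict), and O(register_backup) is already established, so O(~declare_conflict).
So O(~declare_conflict) holds, i.e. declare_conflict is forbidden. None of the other listed options is forbidden under the premises.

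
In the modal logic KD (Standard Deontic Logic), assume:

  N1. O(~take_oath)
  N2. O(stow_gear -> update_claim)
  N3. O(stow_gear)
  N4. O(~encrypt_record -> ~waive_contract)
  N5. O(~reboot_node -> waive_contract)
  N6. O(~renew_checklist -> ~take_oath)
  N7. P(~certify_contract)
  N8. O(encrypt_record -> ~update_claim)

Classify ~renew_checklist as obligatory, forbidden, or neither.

Neither

Premise 6 is O(~renew_checklist -> ~take_oath); even if O(~take_oath) held, inferring O(~renew_checklist) would be affirming the consequent — invalid.
No premise or chain of K-axiom applications forces O(~renew_checklist), and none forces O(renew_checklist). So ~renew_checklist is neither obligatory nor forbidden under these norms.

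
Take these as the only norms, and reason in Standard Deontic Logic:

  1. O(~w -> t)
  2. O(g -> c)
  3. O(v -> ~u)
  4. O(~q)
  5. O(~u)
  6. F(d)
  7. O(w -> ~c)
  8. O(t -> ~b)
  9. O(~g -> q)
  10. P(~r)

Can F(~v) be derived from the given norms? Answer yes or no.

Premise 3 is O(v -> ~u); even if O(~u) held, inferring O(v) would be affirming the consequent — invalid.
No other premise forces O(v). An ideal world satisfying every premise can still have ~v true, so F(~v) is not derivable.

No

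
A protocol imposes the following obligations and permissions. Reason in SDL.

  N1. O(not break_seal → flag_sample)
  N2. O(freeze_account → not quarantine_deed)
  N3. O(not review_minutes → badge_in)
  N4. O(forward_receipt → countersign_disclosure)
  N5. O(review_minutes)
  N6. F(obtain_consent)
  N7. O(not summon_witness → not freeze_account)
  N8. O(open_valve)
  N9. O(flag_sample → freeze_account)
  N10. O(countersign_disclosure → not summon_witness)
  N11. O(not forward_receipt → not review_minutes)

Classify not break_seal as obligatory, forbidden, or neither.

Forbidden

From premise 5 we have O(review_minutes).
Premise 11, O(not forward_receipt → not review_minutes), contraposes to O(review_minutes → forward_receipt); with O(review_minutes) we get O(forward_receipt).
With premise 4, O(forward_receipt → countersign_disclosure), the K-axiom yields O(countersign_disclosure).
Premise 10 is O(countersign_disclosure → not summon_witness); since O(countersign_disclosure), deontic closure gives O(not summon_witness).
Applying K to premise 7 (O(not summon_witness → not freeze_account)) and O(not summon_witness) yields O(not freeze_account).
Premise 9, O(flag_sample → freeze_account), contraposes to O(not freeze_account → not flag_sample); with O(not freeze_account) we get O(not flag_sample).
Premise 1 is O(not break_seal → flag_sample); contrapositively O(not flag_sample → break_seal). Since O(not flag_sample) holds, K gives O(break_seal).
Premises 2, 3, 6, 8 do not contribute to this derivation.
Thus O(break_seal), which is F(not break_seal): not break_seal is forbidden.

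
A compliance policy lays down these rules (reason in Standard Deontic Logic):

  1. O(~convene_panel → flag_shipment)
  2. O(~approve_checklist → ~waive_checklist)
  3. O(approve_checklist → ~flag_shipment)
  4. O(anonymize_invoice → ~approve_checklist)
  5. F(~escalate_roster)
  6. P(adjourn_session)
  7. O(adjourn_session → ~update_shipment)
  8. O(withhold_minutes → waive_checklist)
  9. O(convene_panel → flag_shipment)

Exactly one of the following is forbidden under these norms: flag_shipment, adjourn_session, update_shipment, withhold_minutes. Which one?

withhold_minutes

Premises 1 and 9 cover both cases: O(~convene_panel → flag_shipment) and O(convene_panel → flag_shipment). Since ~convene_panel ∨ convene_panel is a tautology, O(flag_shipment) follows.
Premise 3 is O(approve_checklist → ~flag_shipment); contrapositively O(flag_shipment → ~approve_checklist). Since O(flag_shipment) holds, K gives O(~approve_checklist).
From O(~approve_checklist) and premise 2, O(~approve_checklist → ~waive_checklist), we obtain O(~waive_checklist).
The contrapositive of premise 8 (O(withhold_minutes → waive_checklist)) is O(~waive_checklist → ~withhold_minutes), and O(~waive_checklist) is already established, so O(~withhold_minutes).
So O(~withhold_minutes) holds, i.e. withhold_minutes is forbidden. None of the other listed options is forbidden under the premises.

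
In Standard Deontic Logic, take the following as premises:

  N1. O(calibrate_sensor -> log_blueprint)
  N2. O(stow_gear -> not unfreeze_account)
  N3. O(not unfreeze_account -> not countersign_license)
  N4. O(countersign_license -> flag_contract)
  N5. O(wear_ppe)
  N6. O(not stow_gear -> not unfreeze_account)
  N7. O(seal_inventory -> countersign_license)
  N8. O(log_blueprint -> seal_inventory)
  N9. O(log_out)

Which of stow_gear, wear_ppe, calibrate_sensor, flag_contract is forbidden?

Premises 6 and 2 cover both cases: O(not stow_gear -> not unfreeze_account) and O(stow_gear -> not unfreeze_account). Since not stow_gear ∨ stow_gear is a tautology, O(not unfreeze_account) follows.
Applying K to premise 3 (O(not unfreeze_account -> not countersign_license)) and O(not unfreeze_account) yields O(not countersign_license).
Premise 7, O(seal_inventory -> countersign_license), contraposes to O(not countersign_license -> not seal_inventory); with O(not countersign_license) we get O(not seal_inventory).
Premise 8, O(log_blueprint -> seal_inventory), contraposes to O(not seal_inventory -> not log_blueprint); with O(not seal_inventory) we get O(not log_blueprint).
Premise 1, O(calibrate_sensor -> log_blueprint), contraposes to O(not log_blueprint -> not calibrate_sensor); with O(not log_blueprint) we get O(not calibrate_sensor).
So O(not calibrate_sensor) holds, i.e. calibrate_sensor is forbidden. None of the other listed options is forbidden under the premises.

calibrate_sensor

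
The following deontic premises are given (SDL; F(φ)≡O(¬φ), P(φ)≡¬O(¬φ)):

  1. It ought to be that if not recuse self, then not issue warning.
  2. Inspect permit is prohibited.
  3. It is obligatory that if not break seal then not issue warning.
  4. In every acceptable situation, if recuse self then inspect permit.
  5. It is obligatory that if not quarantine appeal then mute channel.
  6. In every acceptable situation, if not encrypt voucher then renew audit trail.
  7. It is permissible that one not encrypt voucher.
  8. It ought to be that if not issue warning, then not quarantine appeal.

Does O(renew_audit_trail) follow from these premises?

No

Premise 6 is O(¬encrypt_voucher → renew_audit_trail), but O(¬encrypt_voucher) is not derivable from the premises (the permission P(¬encrypt_voucher) asserts only ¬O(encrypt_voucher), not O(¬encrypt_voucher)), so it does not yield O(renew_audit_trail).
No other premise forces O(renew_audit_trail). An ideal world satisfying every premise can still have renew_audit_trail false, so O(renew_audit_trail) is not derivable.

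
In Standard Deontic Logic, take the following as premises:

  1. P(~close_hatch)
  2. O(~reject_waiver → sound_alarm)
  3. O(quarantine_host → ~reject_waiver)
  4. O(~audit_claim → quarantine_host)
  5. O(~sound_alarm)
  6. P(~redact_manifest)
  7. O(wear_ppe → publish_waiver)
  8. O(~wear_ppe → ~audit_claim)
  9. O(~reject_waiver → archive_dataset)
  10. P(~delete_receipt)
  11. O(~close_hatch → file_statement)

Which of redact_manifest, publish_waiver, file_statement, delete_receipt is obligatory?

publish_waiver

Premise 5 states O(~sound_alarm) outright.
The contrapositive of premise 2 (O(~reject_waiver → sound_alarm)) is O(~sound_alarm → reject_waiver), and O(~sound_alarm) is already established, so O(reject_waiver).
The contrapositive of premise 3 (O(quarantine_host → ~reject_waiver)) is O(reject_waiver → ~quarantine_host), and O(reject_waiver) is already established, so O(~quarantine_host).
Premise 4 is O(~audit_claim → quarantine_host); contrapositively O(~quarantine_host → audit_claim). Since O(~quarantine_host) holds, K gives O(audit_claim).
Premise 8 is O(~wear_ppe → ~audit_claim); contrapositively O(audit_claim → wear_ppe). Since O(audit_claim) holds, K gives O(wear_ppe).
Premise 7 is O(wear_ppe → publish_waiver); since O(wear_ppe), deontic closure gives O(publish_waiver).
So O(publish_waiver) holds — publish_waiver is obligatory. None of the other listed options is made obligatory by any chain of premises.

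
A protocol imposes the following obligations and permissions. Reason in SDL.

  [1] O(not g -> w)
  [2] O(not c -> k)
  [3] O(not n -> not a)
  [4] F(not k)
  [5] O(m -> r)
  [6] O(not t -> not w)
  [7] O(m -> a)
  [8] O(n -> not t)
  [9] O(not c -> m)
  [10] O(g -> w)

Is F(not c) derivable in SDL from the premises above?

Premises 1 and 10 cover both cases: O(not g -> w) and O(g -> w). Since not g ∨ g is a tautology, O(w) follows.
The contrapositive of premise 6 (O(not t -> not w)) is O(w -> t), and O(w) is already established, so O(t).
The contrapositive of premise 8 (O(n -> not t)) is O(t -> not n), and O(t) is already established, so O(not n).
Applying K to premise 3 (O(not n -> not a)) and O(not n) yields O(not a).
Premise 7 is O(m -> a); contrapositively O(not a -> not m). Since O(not a) holds, K gives O(not m).
The contrapositive of premise 9 (O(not c -> m)) is O(not m -> c), and O(not m) is already established, so O(c).
Premises 2, 4, 5 do not contribute to this derivation.
So O(c) holds, i.e. F(not c). The claim follows.

Yes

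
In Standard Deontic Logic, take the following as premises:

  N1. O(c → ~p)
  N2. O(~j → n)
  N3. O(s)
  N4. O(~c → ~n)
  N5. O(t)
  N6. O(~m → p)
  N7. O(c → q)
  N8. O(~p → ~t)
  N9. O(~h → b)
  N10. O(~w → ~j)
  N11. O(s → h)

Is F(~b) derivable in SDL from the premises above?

Premise 9 is O(~h → b), but O(~h) is not derivable from the premises, so it does not yield O(b).
No other premise forces O(b). An ideal world satisfying every premise can still have ~b true, so F(~b) is not derivable.

No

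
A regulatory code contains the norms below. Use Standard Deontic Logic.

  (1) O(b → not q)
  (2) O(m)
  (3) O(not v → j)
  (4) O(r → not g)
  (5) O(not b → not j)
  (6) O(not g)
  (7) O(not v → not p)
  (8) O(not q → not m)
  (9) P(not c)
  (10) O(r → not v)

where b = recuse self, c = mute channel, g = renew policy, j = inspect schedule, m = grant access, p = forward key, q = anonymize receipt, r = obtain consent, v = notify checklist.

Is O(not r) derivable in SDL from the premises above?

From premise 2 we have O(m).
Premise 8, O(not q → not m), contraposes to O(m → q); with O(m) we get O(q).
Premise 1 is O(b → not q); contrapositively O(q → not b). Since O(q) holds, K gives O(not b).
Applying K to premise 5 (O(not b → not j)) and O(not b) yields O(not j).
Premise 3 is O(not v → j); contrapositively O(not j → v). Since O(not j) holds, K gives O(v).
Premise 10 is O(r → not v); contrapositively O(v → not r). Since O(v) holds, K gives O(not r).
Premises 4, 6, 7, 9 do not contribute to this derivation.
So O(not r) follows.

Yes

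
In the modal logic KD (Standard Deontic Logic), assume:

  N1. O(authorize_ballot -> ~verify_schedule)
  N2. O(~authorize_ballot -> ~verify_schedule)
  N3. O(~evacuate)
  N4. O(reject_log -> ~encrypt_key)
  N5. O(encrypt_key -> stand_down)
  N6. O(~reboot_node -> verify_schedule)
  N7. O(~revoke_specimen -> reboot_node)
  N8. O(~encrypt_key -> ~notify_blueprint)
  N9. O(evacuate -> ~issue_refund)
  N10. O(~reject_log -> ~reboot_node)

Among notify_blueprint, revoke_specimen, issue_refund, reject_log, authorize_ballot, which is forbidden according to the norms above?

Premises 1 and 2 are O(authorize_ballot -> ~verify_schedule) and O(~authorize_ballot -> ~verify_schedule); every ideal world satisfies authorize_ballot or ~authorize_ballot, so in either case ~verify_schedule holds — hence O(~verify_schedule).
Premise 6, O(~reboot_node -> verify_schedule), contraposes to O(~verify_schedule -> reboot_node); with O(~verify_schedule) we get O(reboot_node).
The contrapositive of premise 10 (O(~reject_log -> ~reboot_node)) is O(reboot_node -> reject_log), and O(reboot_node) is already established, so O(reject_log).
Premise 4 is O(reject_log -> ~encrypt_key); since O(reject_log), deontic closure gives O(~encrypt_key).
From O(~encrypt_key) and premise 8, O(~encrypt_key -> ~notify_blueprint), we obtain O(~notify_blueprint).
So O(~notify_blueprint) holds, i.e. notify_blueprint is forbidden. None of the other listed options is forbidden under the premises.

notify_blueprint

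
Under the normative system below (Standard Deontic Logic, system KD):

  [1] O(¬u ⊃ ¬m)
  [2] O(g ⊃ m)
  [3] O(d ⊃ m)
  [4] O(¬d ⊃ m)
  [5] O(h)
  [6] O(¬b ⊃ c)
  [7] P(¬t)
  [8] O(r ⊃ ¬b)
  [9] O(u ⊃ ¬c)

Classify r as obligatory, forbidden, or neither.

Premises 4 and 3 are O(¬d ⊃ m) and O(d ⊃ m); every ideal world satisfies ¬d or d, so in either case m holds — hence O(m).
The contrapositive of premise 1 (O(¬u ⊃ ¬m)) is O(m ⊃ u), and O(m) is already established, so O(u).
With premise 9, O(u ⊃ ¬c), the K-axiom yields O(¬c).
Premise 6 is O(¬b ⊃ c); contrapositively O(¬c ⊃ b). Since O(¬c) holds, K gives O(b).
Premise 8, O(r ⊃ ¬b), contraposes to O(b ⊃ ¬r); with O(b) we get O(¬r).
Premises 2, 5, 7 do not contribute to this derivation.
Thus O(¬r), which is F(r): r is forbidden.

Forbidden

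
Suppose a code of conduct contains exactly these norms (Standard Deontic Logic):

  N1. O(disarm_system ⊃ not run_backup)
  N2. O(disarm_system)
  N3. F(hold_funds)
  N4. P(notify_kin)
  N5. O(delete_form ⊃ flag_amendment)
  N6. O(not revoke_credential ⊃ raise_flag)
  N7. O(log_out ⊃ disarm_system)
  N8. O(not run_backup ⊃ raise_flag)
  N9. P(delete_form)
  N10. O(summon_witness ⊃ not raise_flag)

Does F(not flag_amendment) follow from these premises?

No

Premise 5 is O(delete_form ⊃ flag_amendment), but O(delete_form) is not derivable from the premises (the permission P(delete_form) asserts only not O(not delete_form), not O(delete_form)), so it does not yield O(flag_amendment).
No other premise forces O(flag_amendment). An ideal world satisfying every premise can still have not flag_amendment true, so F(not flag_amendment) is not derivable.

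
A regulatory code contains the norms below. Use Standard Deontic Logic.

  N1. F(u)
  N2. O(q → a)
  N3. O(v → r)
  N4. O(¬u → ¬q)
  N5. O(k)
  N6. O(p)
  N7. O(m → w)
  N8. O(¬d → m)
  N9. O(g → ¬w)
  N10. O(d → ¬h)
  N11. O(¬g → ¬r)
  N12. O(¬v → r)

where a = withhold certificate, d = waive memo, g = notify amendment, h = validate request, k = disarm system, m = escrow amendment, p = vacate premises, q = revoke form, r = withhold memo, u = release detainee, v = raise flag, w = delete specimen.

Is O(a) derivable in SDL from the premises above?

Premise 2 is O(q → a), but O(q) is not derivable from the premises, so it does not yield O(a).
No other premise forces O(a). An ideal world satisfying every premise can still have a false, so O(a) is not derivable.

No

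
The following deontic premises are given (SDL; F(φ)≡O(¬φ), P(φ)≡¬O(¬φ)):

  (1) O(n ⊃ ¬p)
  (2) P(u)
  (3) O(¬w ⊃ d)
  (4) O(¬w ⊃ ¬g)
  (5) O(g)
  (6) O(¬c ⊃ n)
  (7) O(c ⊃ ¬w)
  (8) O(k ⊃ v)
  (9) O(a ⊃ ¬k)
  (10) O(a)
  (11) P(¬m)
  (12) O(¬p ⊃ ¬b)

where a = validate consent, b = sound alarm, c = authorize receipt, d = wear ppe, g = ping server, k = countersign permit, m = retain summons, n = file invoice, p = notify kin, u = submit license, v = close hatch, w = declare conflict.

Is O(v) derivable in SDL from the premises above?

No

Premise 8 is O(k ⊃ v), but O(k) is not derivable from the premises, so it does not yield O(v).
No other premise forces O(v). An ideal world satisfying every premise can still have v false, so O(v) is not derivable.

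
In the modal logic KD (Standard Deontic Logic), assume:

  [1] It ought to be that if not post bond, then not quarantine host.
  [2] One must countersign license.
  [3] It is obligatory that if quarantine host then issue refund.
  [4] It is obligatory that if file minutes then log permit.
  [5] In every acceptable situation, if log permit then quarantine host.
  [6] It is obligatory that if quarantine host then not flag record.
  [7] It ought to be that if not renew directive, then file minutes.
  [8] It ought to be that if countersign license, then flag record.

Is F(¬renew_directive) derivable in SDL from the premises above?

Premise 2 states O(countersign_license) outright.
From O(countersign_license) and premise 8, O(countersign_license → flag_record), we obtain O(flag_record).
Premise 6 is O(quarantine_host → ¬flag_record); contrapositively O(flag_record → ¬quarantine_host). Since O(flag_record) holds, K gives O(¬quarantine_host).
The contrapositive of premise 5 (O(log_permit → quarantine_host)) is O(¬quarantine_host → ¬log_permit), and O(¬quarantine_host) is already established, so O(¬log_permit).
Premise 4, O(file_minutes → log_permit), contraposes to O(¬log_permit → ¬file_minutes); with O(¬log_permit) we get O(¬file_minutes).
Premise 7, O(¬renew_directive → file_minutes), contraposes to O(¬file_minutes → renew_directive); with O(¬file_minutes) we get O(renew_directive).
Premises 1, 3 do not contribute to this derivation.
So O(renew_directive) holds, i.e. F(¬renew_directive). The claim follows.

Yes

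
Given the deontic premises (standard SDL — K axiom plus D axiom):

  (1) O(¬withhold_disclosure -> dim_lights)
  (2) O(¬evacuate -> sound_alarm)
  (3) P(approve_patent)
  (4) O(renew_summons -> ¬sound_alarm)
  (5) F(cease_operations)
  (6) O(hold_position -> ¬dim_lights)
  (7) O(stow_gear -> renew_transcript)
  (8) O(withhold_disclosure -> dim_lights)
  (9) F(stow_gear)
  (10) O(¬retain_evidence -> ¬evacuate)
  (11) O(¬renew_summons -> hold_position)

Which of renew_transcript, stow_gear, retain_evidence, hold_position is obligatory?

Premises 8 and 1 cover both cases: O(withhold_disclosure -> dim_lights) and O(¬withhold_disclosure -> dim_lights). Since withhold_disclosure ∨ ¬withhold_disclosure is a tautology, O(dim_lights) follows.
The contrapositive of premise 6 (O(hold_position -> ¬dim_lights)) is O(dim_lights -> ¬hold_position), and O(dim_lights) is already established, so O(¬hold_position).
Premise 11, O(¬renew_summons -> hold_position), contraposes to O(¬hold_position -> renew_summons); with O(¬hold_position) we get O(renew_summons).
With premise 4, O(renew_summons -> ¬sound_alarm), the K-axiom yields O(¬sound_alarm).
The contrapositive of premise 2 (O(¬evacuate -> sound_alarm)) is O(¬sound_alarm -> evacuate), and O(¬sound_alarm) is already established, so O(evacuate).
Premise 10 is O(¬retain_evidence -> ¬evacuate); contrapositively O(evacuate -> retain_evidence). Since O(evacuate) holds, K gives O(retain_evidence).
So O(retain_evidence) holds — retain_evidence is obligatory. None of the other listed options is made obligatory by any chain of premises.

retain_evidence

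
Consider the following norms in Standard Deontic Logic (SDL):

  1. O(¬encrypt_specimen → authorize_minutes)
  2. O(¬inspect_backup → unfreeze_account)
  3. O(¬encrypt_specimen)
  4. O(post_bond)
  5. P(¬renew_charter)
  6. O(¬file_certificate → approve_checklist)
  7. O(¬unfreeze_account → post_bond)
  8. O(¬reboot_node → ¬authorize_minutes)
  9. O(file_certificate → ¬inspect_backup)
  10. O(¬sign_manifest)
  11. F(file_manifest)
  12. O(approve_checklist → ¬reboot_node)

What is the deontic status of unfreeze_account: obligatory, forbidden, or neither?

Premise 3 states O(¬encrypt_specimen) outright.
Premise 1 is O(¬encrypt_specimen → authorize_minutes); since O(¬encrypt_specimen), deontic closure gives O(authorize_minutes).
Premise 8 is O(¬reboot_node → ¬authorize_minutes); contrapositively O(authorize_minutes → reboot_node). Since O(authorize_minutes) holds, K gives O(reboot_node).
Premise 12 is O(approve_checklist → ¬reboot_node); contrapositively O(reboot_node → ¬approve_checklist). Since O(reboot_node) holds, K gives O(¬approve_checklist).
The contrapositive of premise 6 (O(¬file_certificate → approve_checklist)) is O(¬approve_checklist → file_certificate), and O(¬approve_checklist) is already established, so O(file_certificate).
From O(file_certificate) and premise 9, O(file_certificate → ¬inspect_backup), we obtain O(¬inspect_backup).
Applying K to premise 2 (O(¬inspect_backup → unfreeze_account)) and O(¬inspect_backup) yields O(unfreeze_account).
Premises 4, 5, 7, 10, 11 do not contribute to this derivation.
Hence unfreeze_account is obligatory.

Obligatory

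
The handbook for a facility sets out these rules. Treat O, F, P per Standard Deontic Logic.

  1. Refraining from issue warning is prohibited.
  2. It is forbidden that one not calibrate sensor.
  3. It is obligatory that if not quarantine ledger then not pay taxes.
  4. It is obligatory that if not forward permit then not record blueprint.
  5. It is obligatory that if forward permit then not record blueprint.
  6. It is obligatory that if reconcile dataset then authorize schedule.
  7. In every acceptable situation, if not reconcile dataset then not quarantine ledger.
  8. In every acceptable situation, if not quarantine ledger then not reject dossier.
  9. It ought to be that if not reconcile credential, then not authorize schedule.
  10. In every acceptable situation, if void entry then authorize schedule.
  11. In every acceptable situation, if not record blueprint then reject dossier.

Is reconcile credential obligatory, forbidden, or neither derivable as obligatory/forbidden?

Premises 5 and 4 are O(forward_permit → ¬record_blueprint) and O(¬forward_permit → ¬record_blueprint); every ideal world satisfies forward_permit or ¬forward_permit, so in either case ¬record_blueprint holds — hence O(¬record_blueprint).
From O(¬record_blueprint) and premise 11, O(¬record_blueprint → reject_dossier), we obtain O(reject_dossier).
The contrapositive of premise 8 (O(¬quarantine_ledger → ¬reject_dossier)) is O(reject_dossier → quarantine_ledger), and O(reject_dossier) is already established, so O(quarantine_ledger).
The contrapositive of premise 7 (O(¬reconcile_dataset → ¬quarantine_ledger)) is O(quarantine_ledger → reconcile_dataset), and O(quarantine_ledger) is already established, so O(reconcile_dataset).
From O(reconcile_dataset) and premise 6, O(reconcile_dataset → authorize_schedule), we obtain O(authorize_schedule).
Premise 9, O(¬reconcile_credential → ¬authorize_schedule), contraposes to O(authorize_schedule → reconcile_credential); with O(authorize_schedule) we get O(reconcile_credential).
Premises 1, 2, 3, 10 do not contribute to this derivation.
Hence reconcile_credential is obligatory.

Obligatory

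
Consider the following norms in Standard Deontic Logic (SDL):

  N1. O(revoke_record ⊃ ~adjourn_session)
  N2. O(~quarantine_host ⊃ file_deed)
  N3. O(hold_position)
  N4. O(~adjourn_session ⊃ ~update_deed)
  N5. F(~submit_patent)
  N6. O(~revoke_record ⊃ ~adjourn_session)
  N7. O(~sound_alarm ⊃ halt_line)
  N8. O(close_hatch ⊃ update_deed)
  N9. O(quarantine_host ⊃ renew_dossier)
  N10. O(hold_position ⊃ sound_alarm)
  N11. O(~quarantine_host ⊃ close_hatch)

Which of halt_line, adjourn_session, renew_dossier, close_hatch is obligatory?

renew_dossier

Premises 1 and 6 cover both cases: O(revoke_record ⊃ ~adjourn_session) and O(~revoke_record ⊃ ~adjourn_session). Since revoke_record ∨ ~revoke_record is a tautology, O(~adjourn_session) follows.
Premise 4 is O(~adjourn_session ⊃ ~update_deed); since O(~adjourn_session), deontic closure gives O(~update_deed).
Premise 8 is O(close_hatch ⊃ update_deed); contrapositively O(~update_deed ⊃ ~close_hatch). Since O(~update_deed) holds, K gives O(~close_hatch).
Premise 11, O(~quarantine_host ⊃ close_hatch), contraposes to O(~close_hatch ⊃ quarantine_host); with O(~close_hatch) we get O(quarantine_host).
Applying K to premise 9 (O(quarantine_host ⊃ renew_dossier)) and O(quarantine_host) yields O(renew_dossier).
So O(renew_dossier) holds — renew_dossier is obligatory. None of the other listed options is made obligatory by any chain of premises.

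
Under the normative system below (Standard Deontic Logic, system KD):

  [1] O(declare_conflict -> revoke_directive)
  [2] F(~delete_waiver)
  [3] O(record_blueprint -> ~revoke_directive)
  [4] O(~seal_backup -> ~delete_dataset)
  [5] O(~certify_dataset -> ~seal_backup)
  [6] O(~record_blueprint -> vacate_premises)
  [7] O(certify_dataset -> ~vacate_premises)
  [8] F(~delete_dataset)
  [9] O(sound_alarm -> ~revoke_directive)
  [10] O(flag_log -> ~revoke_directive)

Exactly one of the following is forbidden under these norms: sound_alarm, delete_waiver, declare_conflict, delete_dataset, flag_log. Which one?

declare_conflict

F(~delete_dataset) at premise 8 means O(delete_dataset).
The contrapositive of premise 4 (O(~seal_backup -> ~delete_dataset)) is O(delete_dataset -> seal_backup), and O(delete_dataset) is already established, so O(seal_backup).
Premise 5 is O(~certify_dataset -> ~seal_backup); contrapositively O(seal_backup -> certify_dataset). Since O(seal_backup) holds, K gives O(certify_dataset).
Applying K to premise 7 (O(certify_dataset -> ~vacate_premises)) and O(certify_dataset) yields O(~vacate_premises).
The contrapositive of premise 6 (O(~record_blueprint -> vacate_premises)) is O(~vacate_premises -> record_blueprint), and O(~vacate_premises) is already established, so O(record_blueprint).
Applying K to premise 3 (O(record_blueprint -> ~revoke_directive)) and O(record_blueprint) yields O(~revoke_directive).
Premise 1 is O(declare_conflict -> revoke_directive); contrapositively O(~revoke_directive -> ~declare_conflict). Since O(~revoke_directive) holds, K gives O(~declare_conflict).
So O(~declare_conflict) holds, i.e. declare_conflict is forbidden. None of the other listed options is forbidden under the premises.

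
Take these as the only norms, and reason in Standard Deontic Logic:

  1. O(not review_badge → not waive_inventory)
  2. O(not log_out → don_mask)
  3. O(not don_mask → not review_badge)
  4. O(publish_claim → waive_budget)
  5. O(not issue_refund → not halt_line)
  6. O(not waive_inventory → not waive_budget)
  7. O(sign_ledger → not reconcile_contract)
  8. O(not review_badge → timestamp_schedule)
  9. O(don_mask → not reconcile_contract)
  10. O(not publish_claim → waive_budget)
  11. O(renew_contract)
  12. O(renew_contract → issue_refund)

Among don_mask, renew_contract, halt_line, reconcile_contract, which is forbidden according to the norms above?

Premises 10 and 4 cover both cases: O(not publish_claim → waive_budget) and O(publish_claim → waive_budget). Since not publish_claim ∨ publish_claim is a tautology, O(waive_budget) follows.
Premise 6, O(not waive_inventory → not waive_budget), contraposes to O(waive_budget → waive_inventory); with O(waive_budget) we get O(waive_inventory).
Premise 1, O(not review_badge → not waive_inventory), contraposes to O(waive_inventory → review_badge); with O(waive_inventory) we get O(review_badge).
Premise 3 is O(not don_mask → not review_badge); contrapositively O(review_badge → don_mask). Since O(review_badge) holds, K gives O(don_mask).
Applying K to premise 9 (O(don_mask → not reconcile_contract)) and O(don_mask) yields O(not reconcile_contract).
So O(not reconcile_contract) holds, i.e. reconcile_contract is forbidden. None of the other listed options is forbidden under the premises.

reconcile_contract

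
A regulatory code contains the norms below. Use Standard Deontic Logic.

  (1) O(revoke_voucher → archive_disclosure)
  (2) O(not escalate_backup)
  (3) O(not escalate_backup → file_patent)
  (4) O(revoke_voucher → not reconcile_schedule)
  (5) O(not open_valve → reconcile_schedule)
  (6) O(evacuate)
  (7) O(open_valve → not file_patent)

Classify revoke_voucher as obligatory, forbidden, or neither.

Forbidden

From premise 2 we have O(not escalate_backup).
With premise 3, O(not escalate_backup → file_patent), the K-axiom yields O(file_patent).
Premise 7 is O(open_valve → not file_patent); contrapositively O(file_patent → not open_valve). Since O(file_patent) holds, K gives O(not open_valve).
From O(not open_valve) and premise 5, O(not open_valve → reconcile_schedule), we obtain O(reconcile_schedule).
Premise 4 is O(revoke_voucher → not reconcile_schedule); contrapositively O(reconcile_schedule → not revoke_voucher). Since O(reconcile_schedule) holds, K gives O(not revoke_voucher).
Premises 1, 6 do not contribute to this derivation.
Thus O(not revoke_voucher), which is F(revoke_voucher): revoke_voucher is forbidden.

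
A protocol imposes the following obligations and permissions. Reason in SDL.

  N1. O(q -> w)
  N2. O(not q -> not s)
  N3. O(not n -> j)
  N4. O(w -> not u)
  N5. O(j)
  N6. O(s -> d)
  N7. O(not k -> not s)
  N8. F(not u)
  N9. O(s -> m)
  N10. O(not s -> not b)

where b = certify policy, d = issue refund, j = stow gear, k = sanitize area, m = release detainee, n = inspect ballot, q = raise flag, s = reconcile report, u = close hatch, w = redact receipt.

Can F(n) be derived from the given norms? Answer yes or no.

Premise 3 is O(not n -> j); even if O(j) held, inferring O(not n) would be affirming the consequent — invalid.
No other premise forces O(not n). An ideal world satisfying every premise can still have n true, so F(n) is not derivable.

No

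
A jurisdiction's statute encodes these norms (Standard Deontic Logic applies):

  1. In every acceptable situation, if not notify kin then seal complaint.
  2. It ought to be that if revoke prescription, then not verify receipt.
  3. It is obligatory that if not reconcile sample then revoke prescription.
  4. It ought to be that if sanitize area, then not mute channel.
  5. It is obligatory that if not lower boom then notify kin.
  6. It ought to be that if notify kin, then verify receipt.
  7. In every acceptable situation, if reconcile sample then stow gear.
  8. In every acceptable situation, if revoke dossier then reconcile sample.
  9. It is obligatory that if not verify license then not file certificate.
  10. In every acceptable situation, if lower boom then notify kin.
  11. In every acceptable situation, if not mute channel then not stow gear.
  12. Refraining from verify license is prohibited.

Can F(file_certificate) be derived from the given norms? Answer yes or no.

No

Premise 9 is O(¬verify_license → ¬file_certificate), but O(¬verify_license) is not derivable from the premises, so it does not yield O(¬file_certificate).
No other premise forces O(¬file_certificate). An ideal world satisfying every premise can still have file_certificate true, so F(file_certificate) is not derivable.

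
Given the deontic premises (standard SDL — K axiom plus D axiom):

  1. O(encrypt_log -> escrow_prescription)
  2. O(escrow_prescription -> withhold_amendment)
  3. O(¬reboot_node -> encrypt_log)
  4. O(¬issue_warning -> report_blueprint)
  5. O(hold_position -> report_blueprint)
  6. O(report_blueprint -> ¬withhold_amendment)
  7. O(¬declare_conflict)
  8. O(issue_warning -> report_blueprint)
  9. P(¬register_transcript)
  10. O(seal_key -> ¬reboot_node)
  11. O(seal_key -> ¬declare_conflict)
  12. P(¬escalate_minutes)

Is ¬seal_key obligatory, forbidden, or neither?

Premises 8 and 4 are O(issue_warning -> report_blueprint) and O(¬issue_warning -> report_blueprint); every ideal world satisfies issue_warning or ¬issue_warning, so in either case report_blueprint holds — hence O(report_blueprint).
With premise 6, O(report_blueprint -> ¬withhold_amendment), the K-axiom yields O(¬withhold_amendment).
Premise 2, O(escrow_prescription -> withhold_amendment), contraposes to O(¬withhold_amendment -> ¬escrow_prescription); with O(¬withhold_amendment) we get O(¬escrow_prescription).
Premise 1 is O(encrypt_log -> escrow_prescription); contrapositively O(¬escrow_prescription -> ¬encrypt_log). Since O(¬escrow_prescription) holds, K gives O(¬encrypt_log).
Premise 3, O(¬reboot_node -> encrypt_log), contraposes to O(¬encrypt_log -> reboot_node); with O(¬encrypt_log) we get O(reboot_node).
The contrapositive of premise 10 (O(seal_key -> ¬reboot_node)) is O(reboot_node -> ¬seal_key), and O(reboot_node) is already established, so O(¬seal_key).
Premises 5, 7, 9, 11, 12 do not contribute to this derivation.
Hence ¬seal_key is obligatory.

Obligatory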